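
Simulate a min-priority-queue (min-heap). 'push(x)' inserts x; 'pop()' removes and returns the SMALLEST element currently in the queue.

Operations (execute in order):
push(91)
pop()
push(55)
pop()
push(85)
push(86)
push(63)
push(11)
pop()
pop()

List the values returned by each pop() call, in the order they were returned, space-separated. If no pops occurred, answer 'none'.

push(91): heap contents = [91]
pop() → 91: heap contents = []
push(55): heap contents = [55]
pop() → 55: heap contents = []
push(85): heap contents = [85]
push(86): heap contents = [85, 86]
push(63): heap contents = [63, 85, 86]
push(11): heap contents = [11, 63, 85, 86]
pop() → 11: heap contents = [63, 85, 86]
pop() → 63: heap contents = [85, 86]

Answer: 91 55 11 63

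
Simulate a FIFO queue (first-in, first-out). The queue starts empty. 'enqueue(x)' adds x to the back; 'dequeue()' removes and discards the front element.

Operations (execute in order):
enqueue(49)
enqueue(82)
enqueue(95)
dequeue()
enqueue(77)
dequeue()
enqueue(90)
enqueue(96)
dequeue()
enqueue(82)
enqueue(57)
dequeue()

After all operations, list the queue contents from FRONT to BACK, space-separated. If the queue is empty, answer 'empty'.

Answer: 90 96 82 57

Derivation:
enqueue(49): [49]
enqueue(82): [49, 82]
enqueue(95): [49, 82, 95]
dequeue(): [82, 95]
enqueue(77): [82, 95, 77]
dequeue(): [95, 77]
enqueue(90): [95, 77, 90]
enqueue(96): [95, 77, 90, 96]
dequeue(): [77, 90, 96]
enqueue(82): [77, 90, 96, 82]
enqueue(57): [77, 90, 96, 82, 57]
dequeue(): [90, 96, 82, 57]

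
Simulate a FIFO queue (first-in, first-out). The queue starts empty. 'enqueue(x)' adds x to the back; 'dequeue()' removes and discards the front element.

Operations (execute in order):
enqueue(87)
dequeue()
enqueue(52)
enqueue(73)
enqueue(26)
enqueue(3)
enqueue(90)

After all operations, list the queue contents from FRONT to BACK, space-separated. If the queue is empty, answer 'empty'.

Answer: 52 73 26 3 90

Derivation:
enqueue(87): [87]
dequeue(): []
enqueue(52): [52]
enqueue(73): [52, 73]
enqueue(26): [52, 73, 26]
enqueue(3): [52, 73, 26, 3]
enqueue(90): [52, 73, 26, 3, 90]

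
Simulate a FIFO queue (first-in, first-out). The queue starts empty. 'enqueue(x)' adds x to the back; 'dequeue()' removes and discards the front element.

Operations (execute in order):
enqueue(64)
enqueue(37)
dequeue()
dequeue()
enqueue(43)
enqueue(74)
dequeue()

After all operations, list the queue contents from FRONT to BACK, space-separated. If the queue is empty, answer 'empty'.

Answer: 74

Derivation:
enqueue(64): [64]
enqueue(37): [64, 37]
dequeue(): [37]
dequeue(): []
enqueue(43): [43]
enqueue(74): [43, 74]
dequeue(): [74]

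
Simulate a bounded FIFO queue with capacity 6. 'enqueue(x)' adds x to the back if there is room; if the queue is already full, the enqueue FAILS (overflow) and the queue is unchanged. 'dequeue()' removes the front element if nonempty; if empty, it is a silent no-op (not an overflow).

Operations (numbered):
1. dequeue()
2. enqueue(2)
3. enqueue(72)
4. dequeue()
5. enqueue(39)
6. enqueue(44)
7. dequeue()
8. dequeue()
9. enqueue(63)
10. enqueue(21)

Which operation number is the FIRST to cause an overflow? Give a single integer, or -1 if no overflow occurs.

Answer: -1

Derivation:
1. dequeue(): empty, no-op, size=0
2. enqueue(2): size=1
3. enqueue(72): size=2
4. dequeue(): size=1
5. enqueue(39): size=2
6. enqueue(44): size=3
7. dequeue(): size=2
8. dequeue(): size=1
9. enqueue(63): size=2
10. enqueue(21): size=3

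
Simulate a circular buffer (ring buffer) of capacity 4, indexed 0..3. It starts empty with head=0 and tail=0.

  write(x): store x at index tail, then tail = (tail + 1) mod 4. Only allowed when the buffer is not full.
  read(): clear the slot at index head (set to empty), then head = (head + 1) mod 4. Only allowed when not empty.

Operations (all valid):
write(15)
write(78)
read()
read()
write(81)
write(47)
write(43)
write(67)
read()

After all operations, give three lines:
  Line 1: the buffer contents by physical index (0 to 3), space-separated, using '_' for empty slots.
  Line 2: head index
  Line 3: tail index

write(15): buf=[15 _ _ _], head=0, tail=1, size=1
write(78): buf=[15 78 _ _], head=0, tail=2, size=2
read(): buf=[_ 78 _ _], head=1, tail=2, size=1
read(): buf=[_ _ _ _], head=2, tail=2, size=0
write(81): buf=[_ _ 81 _], head=2, tail=3, size=1
write(47): buf=[_ _ 81 47], head=2, tail=0, size=2
write(43): buf=[43 _ 81 47], head=2, tail=1, size=3
write(67): buf=[43 67 81 47], head=2, tail=2, size=4
read(): buf=[43 67 _ 47], head=3, tail=2, size=3

Answer: 43 67 _ 47
3
2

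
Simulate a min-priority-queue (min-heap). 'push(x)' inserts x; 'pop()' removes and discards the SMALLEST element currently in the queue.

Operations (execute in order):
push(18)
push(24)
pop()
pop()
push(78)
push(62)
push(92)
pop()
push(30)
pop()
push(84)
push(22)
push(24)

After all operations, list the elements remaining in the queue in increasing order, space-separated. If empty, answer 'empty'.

push(18): heap contents = [18]
push(24): heap contents = [18, 24]
pop() → 18: heap contents = [24]
pop() → 24: heap contents = []
push(78): heap contents = [78]
push(62): heap contents = [62, 78]
push(92): heap contents = [62, 78, 92]
pop() → 62: heap contents = [78, 92]
push(30): heap contents = [30, 78, 92]
pop() → 30: heap contents = [78, 92]
push(84): heap contents = [78, 84, 92]
push(22): heap contents = [22, 78, 84, 92]
push(24): heap contents = [22, 24, 78, 84, 92]

Answer: 22 24 78 84 92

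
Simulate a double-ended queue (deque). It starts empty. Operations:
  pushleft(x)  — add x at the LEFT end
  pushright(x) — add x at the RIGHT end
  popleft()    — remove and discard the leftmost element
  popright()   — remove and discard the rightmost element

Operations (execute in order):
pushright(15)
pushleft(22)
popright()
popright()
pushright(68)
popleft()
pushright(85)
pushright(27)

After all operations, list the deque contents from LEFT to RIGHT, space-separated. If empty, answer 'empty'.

Answer: 85 27

Derivation:
pushright(15): [15]
pushleft(22): [22, 15]
popright(): [22]
popright(): []
pushright(68): [68]
popleft(): []
pushright(85): [85]
pushright(27): [85, 27]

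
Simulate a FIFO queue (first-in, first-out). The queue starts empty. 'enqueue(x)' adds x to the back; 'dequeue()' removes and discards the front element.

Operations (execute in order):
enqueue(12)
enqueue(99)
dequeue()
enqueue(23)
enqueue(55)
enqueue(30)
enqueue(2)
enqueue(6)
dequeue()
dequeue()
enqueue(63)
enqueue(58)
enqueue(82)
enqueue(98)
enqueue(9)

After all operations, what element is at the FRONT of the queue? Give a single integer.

Answer: 55

Derivation:
enqueue(12): queue = [12]
enqueue(99): queue = [12, 99]
dequeue(): queue = [99]
enqueue(23): queue = [99, 23]
enqueue(55): queue = [99, 23, 55]
enqueue(30): queue = [99, 23, 55, 30]
enqueue(2): queue = [99, 23, 55, 30, 2]
enqueue(6): queue = [99, 23, 55, 30, 2, 6]
dequeue(): queue = [23, 55, 30, 2, 6]
dequeue(): queue = [55, 30, 2, 6]
enqueue(63): queue = [55, 30, 2, 6, 63]
enqueue(58): queue = [55, 30, 2, 6, 63, 58]
enqueue(82): queue = [55, 30, 2, 6, 63, 58, 82]
enqueue(98): queue = [55, 30, 2, 6, 63, 58, 82, 98]
enqueue(9): queue = [55, 30, 2, 6, 63, 58, 82, 98, 9]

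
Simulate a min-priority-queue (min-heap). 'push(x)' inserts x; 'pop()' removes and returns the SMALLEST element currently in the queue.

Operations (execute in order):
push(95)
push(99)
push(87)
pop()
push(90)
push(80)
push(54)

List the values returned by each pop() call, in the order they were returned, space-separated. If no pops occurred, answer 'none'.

push(95): heap contents = [95]
push(99): heap contents = [95, 99]
push(87): heap contents = [87, 95, 99]
pop() → 87: heap contents = [95, 99]
push(90): heap contents = [90, 95, 99]
push(80): heap contents = [80, 90, 95, 99]
push(54): heap contents = [54, 80, 90, 95, 99]

Answer: 87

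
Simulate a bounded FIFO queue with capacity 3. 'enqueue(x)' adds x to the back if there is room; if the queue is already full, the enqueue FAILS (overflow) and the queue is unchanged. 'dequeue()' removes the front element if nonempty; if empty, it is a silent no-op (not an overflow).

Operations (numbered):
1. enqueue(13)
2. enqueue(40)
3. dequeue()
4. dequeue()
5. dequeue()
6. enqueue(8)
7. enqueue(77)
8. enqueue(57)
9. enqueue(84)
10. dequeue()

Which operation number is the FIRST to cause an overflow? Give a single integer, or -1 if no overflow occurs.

Answer: 9

Derivation:
1. enqueue(13): size=1
2. enqueue(40): size=2
3. dequeue(): size=1
4. dequeue(): size=0
5. dequeue(): empty, no-op, size=0
6. enqueue(8): size=1
7. enqueue(77): size=2
8. enqueue(57): size=3
9. enqueue(84): size=3=cap → OVERFLOW (fail)
10. dequeue(): size=2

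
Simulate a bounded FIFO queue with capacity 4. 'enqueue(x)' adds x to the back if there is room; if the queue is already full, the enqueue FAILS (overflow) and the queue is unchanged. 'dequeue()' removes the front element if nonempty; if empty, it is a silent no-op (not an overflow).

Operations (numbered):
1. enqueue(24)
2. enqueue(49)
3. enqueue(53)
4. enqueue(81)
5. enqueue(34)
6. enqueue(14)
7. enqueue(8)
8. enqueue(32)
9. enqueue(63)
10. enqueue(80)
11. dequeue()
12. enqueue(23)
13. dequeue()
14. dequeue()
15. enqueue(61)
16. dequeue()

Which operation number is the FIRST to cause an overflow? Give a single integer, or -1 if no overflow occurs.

Answer: 5

Derivation:
1. enqueue(24): size=1
2. enqueue(49): size=2
3. enqueue(53): size=3
4. enqueue(81): size=4
5. enqueue(34): size=4=cap → OVERFLOW (fail)
6. enqueue(14): size=4=cap → OVERFLOW (fail)
7. enqueue(8): size=4=cap → OVERFLOW (fail)
8. enqueue(32): size=4=cap → OVERFLOW (fail)
9. enqueue(63): size=4=cap → OVERFLOW (fail)
10. enqueue(80): size=4=cap → OVERFLOW (fail)
11. dequeue(): size=3
12. enqueue(23): size=4
13. dequeue(): size=3
14. dequeue(): size=2
15. enqueue(61): size=3
16. dequeue(): size=2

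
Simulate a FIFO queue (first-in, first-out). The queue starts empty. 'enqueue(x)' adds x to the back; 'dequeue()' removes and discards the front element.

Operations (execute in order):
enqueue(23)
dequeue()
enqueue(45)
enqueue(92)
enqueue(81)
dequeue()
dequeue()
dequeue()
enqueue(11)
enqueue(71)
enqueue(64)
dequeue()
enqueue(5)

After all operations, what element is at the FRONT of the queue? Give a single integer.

Answer: 71

Derivation:
enqueue(23): queue = [23]
dequeue(): queue = []
enqueue(45): queue = [45]
enqueue(92): queue = [45, 92]
enqueue(81): queue = [45, 92, 81]
dequeue(): queue = [92, 81]
dequeue(): queue = [81]
dequeue(): queue = []
enqueue(11): queue = [11]
enqueue(71): queue = [11, 71]
enqueue(64): queue = [11, 71, 64]
dequeue(): queue = [71, 64]
enqueue(5): queue = [71, 64, 5]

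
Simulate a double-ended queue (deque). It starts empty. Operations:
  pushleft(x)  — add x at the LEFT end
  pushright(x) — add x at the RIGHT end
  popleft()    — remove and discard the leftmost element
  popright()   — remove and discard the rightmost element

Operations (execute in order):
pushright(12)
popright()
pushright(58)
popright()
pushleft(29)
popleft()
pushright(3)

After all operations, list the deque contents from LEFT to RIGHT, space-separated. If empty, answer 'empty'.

pushright(12): [12]
popright(): []
pushright(58): [58]
popright(): []
pushleft(29): [29]
popleft(): []
pushright(3): [3]

Answer: 3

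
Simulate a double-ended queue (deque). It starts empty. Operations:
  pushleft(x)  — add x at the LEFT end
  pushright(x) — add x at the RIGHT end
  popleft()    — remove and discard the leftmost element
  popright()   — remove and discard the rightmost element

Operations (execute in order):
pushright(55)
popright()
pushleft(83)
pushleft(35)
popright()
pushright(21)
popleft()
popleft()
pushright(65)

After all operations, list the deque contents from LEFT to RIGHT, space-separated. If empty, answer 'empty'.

Answer: 65

Derivation:
pushright(55): [55]
popright(): []
pushleft(83): [83]
pushleft(35): [35, 83]
popright(): [35]
pushright(21): [35, 21]
popleft(): [21]
popleft(): []
pushright(65): [65]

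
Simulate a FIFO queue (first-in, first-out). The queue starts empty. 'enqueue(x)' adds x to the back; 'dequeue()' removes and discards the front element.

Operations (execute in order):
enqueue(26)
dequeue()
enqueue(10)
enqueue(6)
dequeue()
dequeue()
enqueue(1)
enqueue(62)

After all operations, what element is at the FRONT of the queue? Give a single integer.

Answer: 1

Derivation:
enqueue(26): queue = [26]
dequeue(): queue = []
enqueue(10): queue = [10]
enqueue(6): queue = [10, 6]
dequeue(): queue = [6]
dequeue(): queue = []
enqueue(1): queue = [1]
enqueue(62): queue = [1, 62]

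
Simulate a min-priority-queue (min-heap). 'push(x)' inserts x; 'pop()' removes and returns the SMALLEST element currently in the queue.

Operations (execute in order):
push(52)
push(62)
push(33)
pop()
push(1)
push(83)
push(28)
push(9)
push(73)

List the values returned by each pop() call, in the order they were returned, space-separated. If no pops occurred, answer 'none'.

Answer: 33

Derivation:
push(52): heap contents = [52]
push(62): heap contents = [52, 62]
push(33): heap contents = [33, 52, 62]
pop() → 33: heap contents = [52, 62]
push(1): heap contents = [1, 52, 62]
push(83): heap contents = [1, 52, 62, 83]
push(28): heap contents = [1, 28, 52, 62, 83]
push(9): heap contents = [1, 9, 28, 52, 62, 83]
push(73): heap contents = [1, 9, 28, 52, 62, 73, 83]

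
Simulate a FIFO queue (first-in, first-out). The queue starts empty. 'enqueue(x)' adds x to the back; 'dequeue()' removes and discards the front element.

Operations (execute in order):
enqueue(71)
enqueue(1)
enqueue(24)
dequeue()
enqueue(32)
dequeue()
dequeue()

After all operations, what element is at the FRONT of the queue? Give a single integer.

Answer: 32

Derivation:
enqueue(71): queue = [71]
enqueue(1): queue = [71, 1]
enqueue(24): queue = [71, 1, 24]
dequeue(): queue = [1, 24]
enqueue(32): queue = [1, 24, 32]
dequeue(): queue = [24, 32]
dequeue(): queue = [32]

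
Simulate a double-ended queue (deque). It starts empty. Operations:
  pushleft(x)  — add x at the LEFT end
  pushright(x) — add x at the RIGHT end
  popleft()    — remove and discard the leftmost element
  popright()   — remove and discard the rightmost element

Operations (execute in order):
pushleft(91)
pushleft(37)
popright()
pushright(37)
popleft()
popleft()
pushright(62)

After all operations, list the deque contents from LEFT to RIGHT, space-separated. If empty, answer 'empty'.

Answer: 62

Derivation:
pushleft(91): [91]
pushleft(37): [37, 91]
popright(): [37]
pushright(37): [37, 37]
popleft(): [37]
popleft(): []
pushright(62): [62]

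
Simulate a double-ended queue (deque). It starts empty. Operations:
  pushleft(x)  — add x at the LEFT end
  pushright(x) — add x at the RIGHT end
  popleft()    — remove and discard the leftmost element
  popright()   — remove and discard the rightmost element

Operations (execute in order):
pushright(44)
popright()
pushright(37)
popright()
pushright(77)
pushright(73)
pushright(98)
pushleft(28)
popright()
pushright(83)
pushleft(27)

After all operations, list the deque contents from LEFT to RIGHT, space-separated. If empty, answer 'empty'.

pushright(44): [44]
popright(): []
pushright(37): [37]
popright(): []
pushright(77): [77]
pushright(73): [77, 73]
pushright(98): [77, 73, 98]
pushleft(28): [28, 77, 73, 98]
popright(): [28, 77, 73]
pushright(83): [28, 77, 73, 83]
pushleft(27): [27, 28, 77, 73, 83]

Answer: 27 28 77 73 83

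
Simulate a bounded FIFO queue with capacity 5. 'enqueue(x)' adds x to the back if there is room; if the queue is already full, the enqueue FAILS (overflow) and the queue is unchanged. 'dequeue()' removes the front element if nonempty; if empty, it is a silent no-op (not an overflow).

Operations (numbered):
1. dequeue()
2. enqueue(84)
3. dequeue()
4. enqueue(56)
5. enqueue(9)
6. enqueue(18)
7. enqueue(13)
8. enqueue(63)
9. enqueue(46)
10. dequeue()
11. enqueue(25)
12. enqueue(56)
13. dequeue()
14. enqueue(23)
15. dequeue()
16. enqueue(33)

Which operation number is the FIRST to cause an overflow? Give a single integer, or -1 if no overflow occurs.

Answer: 9

Derivation:
1. dequeue(): empty, no-op, size=0
2. enqueue(84): size=1
3. dequeue(): size=0
4. enqueue(56): size=1
5. enqueue(9): size=2
6. enqueue(18): size=3
7. enqueue(13): size=4
8. enqueue(63): size=5
9. enqueue(46): size=5=cap → OVERFLOW (fail)
10. dequeue(): size=4
11. enqueue(25): size=5
12. enqueue(56): size=5=cap → OVERFLOW (fail)
13. dequeue(): size=4
14. enqueue(23): size=5
15. dequeue(): size=4
16. enqueue(33): size=5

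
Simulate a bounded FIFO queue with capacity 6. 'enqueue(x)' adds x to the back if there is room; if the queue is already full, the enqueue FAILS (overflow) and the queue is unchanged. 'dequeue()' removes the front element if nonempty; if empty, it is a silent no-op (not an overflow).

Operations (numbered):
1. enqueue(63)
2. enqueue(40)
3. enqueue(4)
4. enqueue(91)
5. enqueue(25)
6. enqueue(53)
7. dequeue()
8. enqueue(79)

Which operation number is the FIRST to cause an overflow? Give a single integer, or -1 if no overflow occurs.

Answer: -1

Derivation:
1. enqueue(63): size=1
2. enqueue(40): size=2
3. enqueue(4): size=3
4. enqueue(91): size=4
5. enqueue(25): size=5
6. enqueue(53): size=6
7. dequeue(): size=5
8. enqueue(79): size=6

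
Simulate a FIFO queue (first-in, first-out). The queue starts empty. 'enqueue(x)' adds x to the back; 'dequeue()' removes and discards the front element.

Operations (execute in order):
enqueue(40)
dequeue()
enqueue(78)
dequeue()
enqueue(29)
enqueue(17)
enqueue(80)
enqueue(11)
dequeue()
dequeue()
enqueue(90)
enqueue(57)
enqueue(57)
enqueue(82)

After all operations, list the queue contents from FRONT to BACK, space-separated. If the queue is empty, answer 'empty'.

Answer: 80 11 90 57 57 82

Derivation:
enqueue(40): [40]
dequeue(): []
enqueue(78): [78]
dequeue(): []
enqueue(29): [29]
enqueue(17): [29, 17]
enqueue(80): [29, 17, 80]
enqueue(11): [29, 17, 80, 11]
dequeue(): [17, 80, 11]
dequeue(): [80, 11]
enqueue(90): [80, 11, 90]
enqueue(57): [80, 11, 90, 57]
enqueue(57): [80, 11, 90, 57, 57]
enqueue(82): [80, 11, 90, 57, 57, 82]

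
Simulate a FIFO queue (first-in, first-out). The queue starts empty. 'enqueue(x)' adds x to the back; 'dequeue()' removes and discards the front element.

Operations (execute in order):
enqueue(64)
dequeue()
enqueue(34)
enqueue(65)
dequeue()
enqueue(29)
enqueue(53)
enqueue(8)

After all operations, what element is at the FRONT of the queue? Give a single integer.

enqueue(64): queue = [64]
dequeue(): queue = []
enqueue(34): queue = [34]
enqueue(65): queue = [34, 65]
dequeue(): queue = [65]
enqueue(29): queue = [65, 29]
enqueue(53): queue = [65, 29, 53]
enqueue(8): queue = [65, 29, 53, 8]

Answer: 65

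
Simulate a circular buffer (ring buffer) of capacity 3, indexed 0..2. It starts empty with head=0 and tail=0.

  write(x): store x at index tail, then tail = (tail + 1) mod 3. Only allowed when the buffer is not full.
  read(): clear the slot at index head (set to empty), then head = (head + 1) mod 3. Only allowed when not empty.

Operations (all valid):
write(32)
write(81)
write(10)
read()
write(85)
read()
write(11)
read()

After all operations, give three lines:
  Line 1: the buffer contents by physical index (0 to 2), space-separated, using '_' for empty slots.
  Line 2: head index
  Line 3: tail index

Answer: 85 11 _
0
2

Derivation:
write(32): buf=[32 _ _], head=0, tail=1, size=1
write(81): buf=[32 81 _], head=0, tail=2, size=2
write(10): buf=[32 81 10], head=0, tail=0, size=3
read(): buf=[_ 81 10], head=1, tail=0, size=2
write(85): buf=[85 81 10], head=1, tail=1, size=3
read(): buf=[85 _ 10], head=2, tail=1, size=2
write(11): buf=[85 11 10], head=2, tail=2, size=3
read(): buf=[85 11 _], head=0, tail=2, size=2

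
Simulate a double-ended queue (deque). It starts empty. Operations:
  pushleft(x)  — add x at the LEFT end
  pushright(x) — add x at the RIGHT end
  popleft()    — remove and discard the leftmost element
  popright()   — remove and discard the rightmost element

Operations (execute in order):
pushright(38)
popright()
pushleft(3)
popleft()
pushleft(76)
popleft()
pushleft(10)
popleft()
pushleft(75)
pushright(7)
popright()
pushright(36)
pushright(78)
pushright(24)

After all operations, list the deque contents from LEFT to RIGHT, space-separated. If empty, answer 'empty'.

pushright(38): [38]
popright(): []
pushleft(3): [3]
popleft(): []
pushleft(76): [76]
popleft(): []
pushleft(10): [10]
popleft(): []
pushleft(75): [75]
pushright(7): [75, 7]
popright(): [75]
pushright(36): [75, 36]
pushright(78): [75, 36, 78]
pushright(24): [75, 36, 78, 24]

Answer: 75 36 78 24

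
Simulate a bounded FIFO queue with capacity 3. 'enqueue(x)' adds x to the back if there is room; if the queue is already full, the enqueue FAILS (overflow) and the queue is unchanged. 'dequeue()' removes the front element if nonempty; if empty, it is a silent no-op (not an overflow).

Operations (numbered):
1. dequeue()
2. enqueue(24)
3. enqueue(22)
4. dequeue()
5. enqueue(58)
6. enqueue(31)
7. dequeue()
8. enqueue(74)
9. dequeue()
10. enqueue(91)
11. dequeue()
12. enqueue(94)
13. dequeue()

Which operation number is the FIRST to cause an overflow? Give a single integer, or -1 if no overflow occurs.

Answer: -1

Derivation:
1. dequeue(): empty, no-op, size=0
2. enqueue(24): size=1
3. enqueue(22): size=2
4. dequeue(): size=1
5. enqueue(58): size=2
6. enqueue(31): size=3
7. dequeue(): size=2
8. enqueue(74): size=3
9. dequeue(): size=2
10. enqueue(91): size=3
11. dequeue(): size=2
12. enqueue(94): size=3
13. dequeue(): size=2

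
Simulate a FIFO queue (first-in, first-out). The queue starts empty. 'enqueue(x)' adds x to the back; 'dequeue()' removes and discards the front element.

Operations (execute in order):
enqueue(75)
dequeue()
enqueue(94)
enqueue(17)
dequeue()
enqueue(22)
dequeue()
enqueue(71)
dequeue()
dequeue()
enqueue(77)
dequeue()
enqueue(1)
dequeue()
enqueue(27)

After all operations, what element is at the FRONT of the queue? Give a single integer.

Answer: 27

Derivation:
enqueue(75): queue = [75]
dequeue(): queue = []
enqueue(94): queue = [94]
enqueue(17): queue = [94, 17]
dequeue(): queue = [17]
enqueue(22): queue = [17, 22]
dequeue(): queue = [22]
enqueue(71): queue = [22, 71]
dequeue(): queue = [71]
dequeue(): queue = []
enqueue(77): queue = [77]
dequeue(): queue = []
enqueue(1): queue = [1]
dequeue(): queue = []
enqueue(27): queue = [27]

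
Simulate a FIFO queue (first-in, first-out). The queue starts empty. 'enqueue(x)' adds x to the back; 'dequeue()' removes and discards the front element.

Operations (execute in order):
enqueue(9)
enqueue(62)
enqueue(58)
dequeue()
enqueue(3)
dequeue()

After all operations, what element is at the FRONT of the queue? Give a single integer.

enqueue(9): queue = [9]
enqueue(62): queue = [9, 62]
enqueue(58): queue = [9, 62, 58]
dequeue(): queue = [62, 58]
enqueue(3): queue = [62, 58, 3]
dequeue(): queue = [58, 3]

Answer: 58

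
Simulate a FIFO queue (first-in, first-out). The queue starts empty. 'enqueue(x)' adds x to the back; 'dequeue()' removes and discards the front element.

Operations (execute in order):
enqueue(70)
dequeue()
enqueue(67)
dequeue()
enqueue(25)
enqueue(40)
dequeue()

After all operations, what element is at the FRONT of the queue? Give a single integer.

Answer: 40

Derivation:
enqueue(70): queue = [70]
dequeue(): queue = []
enqueue(67): queue = [67]
dequeue(): queue = []
enqueue(25): queue = [25]
enqueue(40): queue = [25, 40]
dequeue(): queue = [40]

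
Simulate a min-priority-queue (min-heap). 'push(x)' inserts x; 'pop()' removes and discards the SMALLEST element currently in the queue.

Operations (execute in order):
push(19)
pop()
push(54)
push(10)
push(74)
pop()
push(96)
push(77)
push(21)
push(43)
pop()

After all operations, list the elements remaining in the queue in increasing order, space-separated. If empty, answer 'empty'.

push(19): heap contents = [19]
pop() → 19: heap contents = []
push(54): heap contents = [54]
push(10): heap contents = [10, 54]
push(74): heap contents = [10, 54, 74]
pop() → 10: heap contents = [54, 74]
push(96): heap contents = [54, 74, 96]
push(77): heap contents = [54, 74, 77, 96]
push(21): heap contents = [21, 54, 74, 77, 96]
push(43): heap contents = [21, 43, 54, 74, 77, 96]
pop() → 21: heap contents = [43, 54, 74, 77, 96]

Answer: 43 54 74 77 96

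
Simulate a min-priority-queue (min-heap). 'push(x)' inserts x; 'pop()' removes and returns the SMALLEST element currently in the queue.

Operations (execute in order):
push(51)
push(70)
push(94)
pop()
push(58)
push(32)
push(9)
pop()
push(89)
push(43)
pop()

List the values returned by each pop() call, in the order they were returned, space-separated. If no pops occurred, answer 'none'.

push(51): heap contents = [51]
push(70): heap contents = [51, 70]
push(94): heap contents = [51, 70, 94]
pop() → 51: heap contents = [70, 94]
push(58): heap contents = [58, 70, 94]
push(32): heap contents = [32, 58, 70, 94]
push(9): heap contents = [9, 32, 58, 70, 94]
pop() → 9: heap contents = [32, 58, 70, 94]
push(89): heap contents = [32, 58, 70, 89, 94]
push(43): heap contents = [32, 43, 58, 70, 89, 94]
pop() → 32: heap contents = [43, 58, 70, 89, 94]

Answer: 51 9 32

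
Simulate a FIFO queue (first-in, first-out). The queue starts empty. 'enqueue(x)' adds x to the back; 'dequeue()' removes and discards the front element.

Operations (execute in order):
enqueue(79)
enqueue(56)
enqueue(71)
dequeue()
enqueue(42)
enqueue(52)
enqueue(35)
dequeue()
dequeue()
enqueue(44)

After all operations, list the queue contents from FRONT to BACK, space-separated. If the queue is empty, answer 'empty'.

enqueue(79): [79]
enqueue(56): [79, 56]
enqueue(71): [79, 56, 71]
dequeue(): [56, 71]
enqueue(42): [56, 71, 42]
enqueue(52): [56, 71, 42, 52]
enqueue(35): [56, 71, 42, 52, 35]
dequeue(): [71, 42, 52, 35]
dequeue(): [42, 52, 35]
enqueue(44): [42, 52, 35, 44]

Answer: 42 52 35 44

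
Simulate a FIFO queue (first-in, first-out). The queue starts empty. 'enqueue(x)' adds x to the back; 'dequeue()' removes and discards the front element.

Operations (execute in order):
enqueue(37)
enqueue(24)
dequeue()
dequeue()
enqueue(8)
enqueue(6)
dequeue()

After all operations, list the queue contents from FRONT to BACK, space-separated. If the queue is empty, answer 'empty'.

enqueue(37): [37]
enqueue(24): [37, 24]
dequeue(): [24]
dequeue(): []
enqueue(8): [8]
enqueue(6): [8, 6]
dequeue(): [6]

Answer: 6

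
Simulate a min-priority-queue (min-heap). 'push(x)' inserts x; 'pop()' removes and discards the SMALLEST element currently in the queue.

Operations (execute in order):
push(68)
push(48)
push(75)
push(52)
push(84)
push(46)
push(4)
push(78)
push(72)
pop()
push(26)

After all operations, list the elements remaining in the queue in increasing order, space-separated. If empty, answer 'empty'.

Answer: 26 46 48 52 68 72 75 78 84

Derivation:
push(68): heap contents = [68]
push(48): heap contents = [48, 68]
push(75): heap contents = [48, 68, 75]
push(52): heap contents = [48, 52, 68, 75]
push(84): heap contents = [48, 52, 68, 75, 84]
push(46): heap contents = [46, 48, 52, 68, 75, 84]
push(4): heap contents = [4, 46, 48, 52, 68, 75, 84]
push(78): heap contents = [4, 46, 48, 52, 68, 75, 78, 84]
push(72): heap contents = [4, 46, 48, 52, 68, 72, 75, 78, 84]
pop() → 4: heap contents = [46, 48, 52, 68, 72, 75, 78, 84]
push(26): heap contents = [26, 46, 48, 52, 68, 72, 75, 78, 84]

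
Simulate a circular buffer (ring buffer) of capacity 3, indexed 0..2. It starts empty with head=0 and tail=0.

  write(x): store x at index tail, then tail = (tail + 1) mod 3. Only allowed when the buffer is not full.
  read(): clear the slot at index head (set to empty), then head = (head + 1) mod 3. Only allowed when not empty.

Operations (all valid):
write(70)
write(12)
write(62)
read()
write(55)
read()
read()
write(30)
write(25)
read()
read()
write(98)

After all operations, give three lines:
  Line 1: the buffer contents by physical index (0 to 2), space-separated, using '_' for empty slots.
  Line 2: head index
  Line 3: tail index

Answer: 98 _ 25
2
1

Derivation:
write(70): buf=[70 _ _], head=0, tail=1, size=1
write(12): buf=[70 12 _], head=0, tail=2, size=2
write(62): buf=[70 12 62], head=0, tail=0, size=3
read(): buf=[_ 12 62], head=1, tail=0, size=2
write(55): buf=[55 12 62], head=1, tail=1, size=3
read(): buf=[55 _ 62], head=2, tail=1, size=2
read(): buf=[55 _ _], head=0, tail=1, size=1
write(30): buf=[55 30 _], head=0, tail=2, size=2
write(25): buf=[55 30 25], head=0, tail=0, size=3
read(): buf=[_ 30 25], head=1, tail=0, size=2
read(): buf=[_ _ 25], head=2, tail=0, size=1
write(98): buf=[98 _ 25], head=2, tail=1, size=2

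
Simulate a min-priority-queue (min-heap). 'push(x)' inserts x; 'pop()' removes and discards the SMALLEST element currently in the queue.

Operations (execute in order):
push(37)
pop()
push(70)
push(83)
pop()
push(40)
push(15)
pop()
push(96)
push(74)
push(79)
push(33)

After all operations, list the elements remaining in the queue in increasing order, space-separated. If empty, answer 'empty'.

Answer: 33 40 74 79 83 96

Derivation:
push(37): heap contents = [37]
pop() → 37: heap contents = []
push(70): heap contents = [70]
push(83): heap contents = [70, 83]
pop() → 70: heap contents = [83]
push(40): heap contents = [40, 83]
push(15): heap contents = [15, 40, 83]
pop() → 15: heap contents = [40, 83]
push(96): heap contents = [40, 83, 96]
push(74): heap contents = [40, 74, 83, 96]
push(79): heap contents = [40, 74, 79, 83, 96]
push(33): heap contents = [33, 40, 74, 79, 83, 96]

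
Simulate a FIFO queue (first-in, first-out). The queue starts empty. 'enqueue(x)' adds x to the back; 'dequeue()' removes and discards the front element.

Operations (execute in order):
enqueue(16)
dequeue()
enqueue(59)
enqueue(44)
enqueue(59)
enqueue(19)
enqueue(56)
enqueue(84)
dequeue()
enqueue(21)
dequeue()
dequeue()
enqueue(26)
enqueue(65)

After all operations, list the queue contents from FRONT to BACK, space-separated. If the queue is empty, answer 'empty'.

enqueue(16): [16]
dequeue(): []
enqueue(59): [59]
enqueue(44): [59, 44]
enqueue(59): [59, 44, 59]
enqueue(19): [59, 44, 59, 19]
enqueue(56): [59, 44, 59, 19, 56]
enqueue(84): [59, 44, 59, 19, 56, 84]
dequeue(): [44, 59, 19, 56, 84]
enqueue(21): [44, 59, 19, 56, 84, 21]
dequeue(): [59, 19, 56, 84, 21]
dequeue(): [19, 56, 84, 21]
enqueue(26): [19, 56, 84, 21, 26]
enqueue(65): [19, 56, 84, 21, 26, 65]

Answer: 19 56 84 21 26 65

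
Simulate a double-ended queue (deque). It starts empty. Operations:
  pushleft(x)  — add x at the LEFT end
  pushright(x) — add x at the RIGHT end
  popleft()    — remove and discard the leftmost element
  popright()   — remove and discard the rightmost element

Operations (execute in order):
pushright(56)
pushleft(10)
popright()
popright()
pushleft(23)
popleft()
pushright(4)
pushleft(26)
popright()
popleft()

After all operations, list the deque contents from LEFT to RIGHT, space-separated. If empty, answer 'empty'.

Answer: empty

Derivation:
pushright(56): [56]
pushleft(10): [10, 56]
popright(): [10]
popright(): []
pushleft(23): [23]
popleft(): []
pushright(4): [4]
pushleft(26): [26, 4]
popright(): [26]
popleft(): []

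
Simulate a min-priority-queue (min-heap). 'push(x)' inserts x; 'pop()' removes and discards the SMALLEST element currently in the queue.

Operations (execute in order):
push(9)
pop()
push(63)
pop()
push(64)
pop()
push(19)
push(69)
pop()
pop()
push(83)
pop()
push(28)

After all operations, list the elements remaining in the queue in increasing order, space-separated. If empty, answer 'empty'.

Answer: 28

Derivation:
push(9): heap contents = [9]
pop() → 9: heap contents = []
push(63): heap contents = [63]
pop() → 63: heap contents = []
push(64): heap contents = [64]
pop() → 64: heap contents = []
push(19): heap contents = [19]
push(69): heap contents = [19, 69]
pop() → 19: heap contents = [69]
pop() → 69: heap contents = []
push(83): heap contents = [83]
pop() → 83: heap contents = []
push(28): heap contents = [28]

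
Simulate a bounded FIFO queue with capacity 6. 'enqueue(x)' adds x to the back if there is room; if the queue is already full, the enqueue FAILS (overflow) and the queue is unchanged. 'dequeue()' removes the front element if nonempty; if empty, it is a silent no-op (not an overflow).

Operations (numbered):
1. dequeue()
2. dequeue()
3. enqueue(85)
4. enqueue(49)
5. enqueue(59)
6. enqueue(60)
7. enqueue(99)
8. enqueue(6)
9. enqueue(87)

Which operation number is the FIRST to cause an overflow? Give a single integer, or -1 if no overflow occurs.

1. dequeue(): empty, no-op, size=0
2. dequeue(): empty, no-op, size=0
3. enqueue(85): size=1
4. enqueue(49): size=2
5. enqueue(59): size=3
6. enqueue(60): size=4
7. enqueue(99): size=5
8. enqueue(6): size=6
9. enqueue(87): size=6=cap → OVERFLOW (fail)

Answer: 9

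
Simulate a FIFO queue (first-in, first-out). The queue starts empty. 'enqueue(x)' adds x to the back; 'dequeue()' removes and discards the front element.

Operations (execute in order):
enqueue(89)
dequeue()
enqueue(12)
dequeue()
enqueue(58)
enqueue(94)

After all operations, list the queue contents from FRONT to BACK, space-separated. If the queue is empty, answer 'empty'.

enqueue(89): [89]
dequeue(): []
enqueue(12): [12]
dequeue(): []
enqueue(58): [58]
enqueue(94): [58, 94]

Answer: 58 94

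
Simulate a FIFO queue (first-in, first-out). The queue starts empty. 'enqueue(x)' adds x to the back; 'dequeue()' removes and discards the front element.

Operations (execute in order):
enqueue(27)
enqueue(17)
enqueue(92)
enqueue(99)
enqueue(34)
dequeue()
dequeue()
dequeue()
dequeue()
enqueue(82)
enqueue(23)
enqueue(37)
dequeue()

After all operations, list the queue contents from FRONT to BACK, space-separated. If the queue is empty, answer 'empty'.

Answer: 82 23 37

Derivation:
enqueue(27): [27]
enqueue(17): [27, 17]
enqueue(92): [27, 17, 92]
enqueue(99): [27, 17, 92, 99]
enqueue(34): [27, 17, 92, 99, 34]
dequeue(): [17, 92, 99, 34]
dequeue(): [92, 99, 34]
dequeue(): [99, 34]
dequeue(): [34]
enqueue(82): [34, 82]
enqueue(23): [34, 82, 23]
enqueue(37): [34, 82, 23, 37]
dequeue(): [82, 23, 37]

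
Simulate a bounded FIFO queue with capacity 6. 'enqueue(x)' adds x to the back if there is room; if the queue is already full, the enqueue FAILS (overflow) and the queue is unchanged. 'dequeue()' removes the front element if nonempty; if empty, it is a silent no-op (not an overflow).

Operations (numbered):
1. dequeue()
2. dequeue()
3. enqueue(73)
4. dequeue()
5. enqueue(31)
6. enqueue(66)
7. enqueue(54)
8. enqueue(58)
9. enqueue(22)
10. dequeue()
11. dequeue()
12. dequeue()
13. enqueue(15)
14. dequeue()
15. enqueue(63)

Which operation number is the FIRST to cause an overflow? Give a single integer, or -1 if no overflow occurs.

Answer: -1

Derivation:
1. dequeue(): empty, no-op, size=0
2. dequeue(): empty, no-op, size=0
3. enqueue(73): size=1
4. dequeue(): size=0
5. enqueue(31): size=1
6. enqueue(66): size=2
7. enqueue(54): size=3
8. enqueue(58): size=4
9. enqueue(22): size=5
10. dequeue(): size=4
11. dequeue(): size=3
12. dequeue(): size=2
13. enqueue(15): size=3
14. dequeue(): size=2
15. enqueue(63): size=3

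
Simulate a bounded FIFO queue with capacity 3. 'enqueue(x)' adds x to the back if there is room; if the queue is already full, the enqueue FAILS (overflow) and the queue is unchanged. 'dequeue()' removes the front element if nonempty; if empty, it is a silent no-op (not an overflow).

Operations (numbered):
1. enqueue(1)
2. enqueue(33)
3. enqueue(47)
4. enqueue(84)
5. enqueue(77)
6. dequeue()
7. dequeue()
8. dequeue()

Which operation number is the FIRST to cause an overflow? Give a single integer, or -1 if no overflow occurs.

1. enqueue(1): size=1
2. enqueue(33): size=2
3. enqueue(47): size=3
4. enqueue(84): size=3=cap → OVERFLOW (fail)
5. enqueue(77): size=3=cap → OVERFLOW (fail)
6. dequeue(): size=2
7. dequeue(): size=1
8. dequeue(): size=0

Answer: 4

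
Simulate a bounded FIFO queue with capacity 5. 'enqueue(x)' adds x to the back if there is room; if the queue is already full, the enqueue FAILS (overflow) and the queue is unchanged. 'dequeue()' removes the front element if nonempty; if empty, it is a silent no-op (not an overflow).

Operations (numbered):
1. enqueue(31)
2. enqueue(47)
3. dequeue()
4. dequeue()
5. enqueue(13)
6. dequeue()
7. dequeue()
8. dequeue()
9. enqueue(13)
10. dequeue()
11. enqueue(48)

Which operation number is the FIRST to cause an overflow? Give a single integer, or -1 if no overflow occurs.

Answer: -1

Derivation:
1. enqueue(31): size=1
2. enqueue(47): size=2
3. dequeue(): size=1
4. dequeue(): size=0
5. enqueue(13): size=1
6. dequeue(): size=0
7. dequeue(): empty, no-op, size=0
8. dequeue(): empty, no-op, size=0
9. enqueue(13): size=1
10. dequeue(): size=0
11. enqueue(48): size=1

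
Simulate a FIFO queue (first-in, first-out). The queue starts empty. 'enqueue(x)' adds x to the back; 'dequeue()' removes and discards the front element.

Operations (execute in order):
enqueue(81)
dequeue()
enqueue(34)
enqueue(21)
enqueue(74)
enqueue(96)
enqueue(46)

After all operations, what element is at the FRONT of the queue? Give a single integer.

Answer: 34

Derivation:
enqueue(81): queue = [81]
dequeue(): queue = []
enqueue(34): queue = [34]
enqueue(21): queue = [34, 21]
enqueue(74): queue = [34, 21, 74]
enqueue(96): queue = [34, 21, 74, 96]
enqueue(46): queue = [34, 21, 74, 96, 46]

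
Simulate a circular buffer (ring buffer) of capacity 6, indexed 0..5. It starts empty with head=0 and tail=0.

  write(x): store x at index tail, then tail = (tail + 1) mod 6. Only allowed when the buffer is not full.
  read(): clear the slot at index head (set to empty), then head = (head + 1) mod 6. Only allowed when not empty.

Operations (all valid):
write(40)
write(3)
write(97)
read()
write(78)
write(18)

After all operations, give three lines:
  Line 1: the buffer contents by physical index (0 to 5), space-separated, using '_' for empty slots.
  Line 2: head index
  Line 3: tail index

Answer: _ 3 97 78 18 _
1
5

Derivation:
write(40): buf=[40 _ _ _ _ _], head=0, tail=1, size=1
write(3): buf=[40 3 _ _ _ _], head=0, tail=2, size=2
write(97): buf=[40 3 97 _ _ _], head=0, tail=3, size=3
read(): buf=[_ 3 97 _ _ _], head=1, tail=3, size=2
write(78): buf=[_ 3 97 78 _ _], head=1, tail=4, size=3
write(18): buf=[_ 3 97 78 18 _], head=1, tail=5, size=4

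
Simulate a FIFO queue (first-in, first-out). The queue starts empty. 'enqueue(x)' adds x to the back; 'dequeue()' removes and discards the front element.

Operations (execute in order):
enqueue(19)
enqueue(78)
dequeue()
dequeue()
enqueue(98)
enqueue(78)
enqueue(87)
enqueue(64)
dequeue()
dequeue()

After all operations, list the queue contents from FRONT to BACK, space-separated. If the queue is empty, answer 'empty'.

Answer: 87 64

Derivation:
enqueue(19): [19]
enqueue(78): [19, 78]
dequeue(): [78]
dequeue(): []
enqueue(98): [98]
enqueue(78): [98, 78]
enqueue(87): [98, 78, 87]
enqueue(64): [98, 78, 87, 64]
dequeue(): [78, 87, 64]
dequeue(): [87, 64]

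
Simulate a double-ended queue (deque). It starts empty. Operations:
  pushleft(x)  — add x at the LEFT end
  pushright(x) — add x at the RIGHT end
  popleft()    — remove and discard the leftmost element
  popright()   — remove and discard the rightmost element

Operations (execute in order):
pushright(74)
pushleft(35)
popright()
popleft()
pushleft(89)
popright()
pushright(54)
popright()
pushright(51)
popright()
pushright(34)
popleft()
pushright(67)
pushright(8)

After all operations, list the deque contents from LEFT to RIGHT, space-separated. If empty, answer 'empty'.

Answer: 67 8

Derivation:
pushright(74): [74]
pushleft(35): [35, 74]
popright(): [35]
popleft(): []
pushleft(89): [89]
popright(): []
pushright(54): [54]
popright(): []
pushright(51): [51]
popright(): []
pushright(34): [34]
popleft(): []
pushright(67): [67]
pushright(8): [67, 8]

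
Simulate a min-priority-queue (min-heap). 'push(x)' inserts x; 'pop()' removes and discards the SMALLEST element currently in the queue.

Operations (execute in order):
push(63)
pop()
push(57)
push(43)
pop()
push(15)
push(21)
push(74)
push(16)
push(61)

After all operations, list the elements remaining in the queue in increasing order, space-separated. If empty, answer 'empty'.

push(63): heap contents = [63]
pop() → 63: heap contents = []
push(57): heap contents = [57]
push(43): heap contents = [43, 57]
pop() → 43: heap contents = [57]
push(15): heap contents = [15, 57]
push(21): heap contents = [15, 21, 57]
push(74): heap contents = [15, 21, 57, 74]
push(16): heap contents = [15, 16, 21, 57, 74]
push(61): heap contents = [15, 16, 21, 57, 61, 74]

Answer: 15 16 21 57 61 74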